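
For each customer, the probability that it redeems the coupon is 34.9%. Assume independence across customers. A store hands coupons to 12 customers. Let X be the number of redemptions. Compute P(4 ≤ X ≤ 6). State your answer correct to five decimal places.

X ~ Binomial(12, 0.349); P(4 ≤ X ≤ 6) = Σ C(12,k) p^k (1−p)^(12−k) over k:
  k=4: C(12,4)·0.349^4·0.651^8 = 0.2368944
  k=5: C(12,5)·0.349^5·0.651^7 = 0.2031979
  k=6: C(12,6)·0.349^6·0.651^6 = 0.1270897
Total = 0.5671821

0.56718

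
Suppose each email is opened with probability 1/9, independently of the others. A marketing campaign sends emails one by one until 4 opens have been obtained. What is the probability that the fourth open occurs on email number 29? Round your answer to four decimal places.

Y = trial on which the fourth success occurs; negative binomial, r=4, p=0.111111.
P(Y=29) = C(28,3) · p^4 · (1−p)^25
= 3276 · 0.00015242 · 0.052624 = 0.026276

0.0263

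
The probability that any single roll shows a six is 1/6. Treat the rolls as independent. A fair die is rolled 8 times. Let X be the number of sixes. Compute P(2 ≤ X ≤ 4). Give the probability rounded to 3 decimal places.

0.391

X ~ Binomial(8, 0.166667); P(2 ≤ X ≤ 4) = Σ C(8,k) p^k (1−p)^(8−k) over k:
  k=2: C(8,2)·0.166667^2·0.833333^6 = 0.26048
  k=3: C(8,3)·0.166667^3·0.833333^5 = 0.10419
  k=4: C(8,4)·0.166667^4·0.833333^4 = 0.02605
Total = 0.39071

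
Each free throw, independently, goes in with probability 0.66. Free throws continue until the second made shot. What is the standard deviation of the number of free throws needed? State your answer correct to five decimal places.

1.24943

Y = total free throws until the second success; negative binomial with r=2, p=0.66.
SD(Y) = √[r(1−p)/p²] = √(1.5610652) = 1.2494259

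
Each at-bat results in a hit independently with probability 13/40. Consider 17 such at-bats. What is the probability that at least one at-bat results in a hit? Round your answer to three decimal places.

P(at least one) = 1 − P(none) = 1 − (1 − 0.325)^17
= 1 − 0.00125 = 0.99875

0.999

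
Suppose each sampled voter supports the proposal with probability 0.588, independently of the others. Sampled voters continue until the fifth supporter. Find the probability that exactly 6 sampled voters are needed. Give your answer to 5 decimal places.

Y = trial on which the fifth success occurs; negative binomial, r=5, p=0.588.
P(Y=6) = C(5,4) · p^5 · (1−p)^1
= 5 · 0.070289 · 0.412 = 0.1447951

0.14480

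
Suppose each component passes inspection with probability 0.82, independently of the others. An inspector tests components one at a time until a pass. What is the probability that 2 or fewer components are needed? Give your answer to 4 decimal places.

0.9676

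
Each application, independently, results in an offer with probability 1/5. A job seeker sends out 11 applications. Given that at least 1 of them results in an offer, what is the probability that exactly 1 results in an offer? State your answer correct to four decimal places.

X ~ Binomial(11, 0.20). Want P(X=1 | X≥1) = P(X=1) / P(X≥1).
P(X=1) = C(11,1)·0.20^1·0.80^10 = 0.236223
P(X≥1) = 1 − 0.085899 = 0.914101
Ratio = 0.236223 / 0.914101 = 0.258421

0.2584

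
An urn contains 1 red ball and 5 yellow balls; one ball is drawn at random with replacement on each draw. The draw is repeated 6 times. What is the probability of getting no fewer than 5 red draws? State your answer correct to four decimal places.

0.0007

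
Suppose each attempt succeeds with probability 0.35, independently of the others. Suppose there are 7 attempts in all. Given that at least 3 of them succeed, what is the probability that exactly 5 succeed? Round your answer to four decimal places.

X ~ Binomial(7, 0.35). Want P(X=5 | X≥3) = P(X=5) / P(X≥3).
P(X=5) = C(7,5)·0.35^5·0.65^2 = 0.046600
P(X≥3) = 1 − 0.049022 − 0.184776 − 0.298485 = 0.467717
Ratio = 0.046600 / 0.467717 = 0.099633

0.0996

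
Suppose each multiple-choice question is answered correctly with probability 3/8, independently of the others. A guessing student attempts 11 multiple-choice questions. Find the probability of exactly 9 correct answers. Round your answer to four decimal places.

0.0032

X ~ Binomial(n=11, p=0.375).
P(X=9) = C(11,9) · p^9 · (1−p)^2
= 55 · 0.00014665 · 0.39062 = 0.003151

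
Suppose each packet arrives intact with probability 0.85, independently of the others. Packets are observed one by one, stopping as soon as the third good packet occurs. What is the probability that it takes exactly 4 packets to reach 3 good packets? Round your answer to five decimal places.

0.27636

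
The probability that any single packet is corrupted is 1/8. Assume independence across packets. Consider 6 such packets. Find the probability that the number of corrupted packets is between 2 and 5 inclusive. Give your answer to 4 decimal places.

X ~ Binomial(6, 0.125); P(2 ≤ X ≤ 5) = Σ C(6,k) p^k (1−p)^(6−k) over k:
  k=2: C(6,2)·0.125^2·0.875^4 = 0.137386
  k=3: C(6,3)·0.125^3·0.875^3 = 0.026169
  k=4: C(6,4)·0.125^4·0.875^2 = 0.002804
  k=5: C(6,5)·0.125^5·0.875^1 = 0.000160
Total = 0.166519

0.1665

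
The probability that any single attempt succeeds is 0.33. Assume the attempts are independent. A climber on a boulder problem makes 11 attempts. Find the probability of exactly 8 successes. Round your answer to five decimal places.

0.00698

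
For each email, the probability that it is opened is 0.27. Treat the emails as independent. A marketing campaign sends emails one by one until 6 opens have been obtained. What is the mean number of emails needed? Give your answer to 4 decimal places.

22.2222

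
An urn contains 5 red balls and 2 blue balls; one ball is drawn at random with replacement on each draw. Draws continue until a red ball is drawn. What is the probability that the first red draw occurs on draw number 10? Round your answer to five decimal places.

0.00001

Geometric (trials to first success), p = 0.714286.
P(Y = 10) = (1−p)^9 · p = 1.2688e-05 · 0.714286 = 0.0000091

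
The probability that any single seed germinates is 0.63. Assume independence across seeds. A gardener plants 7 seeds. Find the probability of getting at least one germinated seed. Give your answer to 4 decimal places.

P(at least one) = 1 − P(none) = 1 − (1 − 0.63)^7
= 1 − 0.000949 = 0.999051

0.9991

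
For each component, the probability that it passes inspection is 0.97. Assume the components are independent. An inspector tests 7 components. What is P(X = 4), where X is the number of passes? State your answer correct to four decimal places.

0.0008

X ~ Binomial(n=7, p=0.97).
P(X=4) = C(7,4) · p^4 · (1−p)^3
= 35 · 0.88529 · 2.7e-05 = 0.000837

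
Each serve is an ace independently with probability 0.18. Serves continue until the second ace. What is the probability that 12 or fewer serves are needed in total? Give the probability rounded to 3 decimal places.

Finishing within 12 serves ⇔ at least 2 successes in the first 12. With X ~ Binomial(12, 0.18), P(Y ≤ 12) = 1 − P(X ≤ 1).
  k=0: C(12,0)·0.18^0·0.82^12 = 0.09242
  k=1: C(12,1)·0.18^1·0.82^11 = 0.24345
1 − 0.33587 = 0.66413

0.664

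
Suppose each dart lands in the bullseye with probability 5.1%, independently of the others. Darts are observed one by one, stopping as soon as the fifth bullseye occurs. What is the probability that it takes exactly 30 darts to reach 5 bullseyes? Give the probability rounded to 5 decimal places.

0.00221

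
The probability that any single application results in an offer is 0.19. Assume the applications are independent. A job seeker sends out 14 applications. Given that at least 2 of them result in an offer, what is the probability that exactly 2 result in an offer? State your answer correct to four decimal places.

0.3378

X ~ Binomial(14, 0.19). Want P(X=2 | X≥2) = P(X=2) / P(X≥2).
P(X=2) = C(14,2)·0.19^2·0.81^12 = 0.262041
P(X≥2) = 1 − 0.052335 − 0.171865 = 0.775800
Ratio = 0.262041 / 0.775800 = 0.337768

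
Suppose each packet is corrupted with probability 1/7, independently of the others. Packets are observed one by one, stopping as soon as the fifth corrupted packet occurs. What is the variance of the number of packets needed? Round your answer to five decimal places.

210.00000

Y = total packets until the fifth success; negative binomial with r=5, p=0.142857.
Var(Y) = r(1−p)/p² = 5·0.857143 / 0.142857² = 210.0000000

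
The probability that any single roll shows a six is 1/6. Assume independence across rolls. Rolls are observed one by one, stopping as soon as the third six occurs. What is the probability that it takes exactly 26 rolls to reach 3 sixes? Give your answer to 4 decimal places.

Y = trial on which the third success occurs; negative binomial, r=3, p=0.166667.
P(Y=26) = C(25,2) · p^3 · (1−p)^23
= 300 · 0.0046296 · 0.015095 = 0.020965

0.0210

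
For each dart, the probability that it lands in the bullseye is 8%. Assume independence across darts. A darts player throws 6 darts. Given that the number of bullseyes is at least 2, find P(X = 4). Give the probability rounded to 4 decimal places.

X ~ Binomial(6, 0.08). Want P(X=4 | X≥2) = P(X=4) / P(X≥2).
P(X=4) = C(6,4)·0.08^4·0.92^2 = 0.000520
P(X≥2) = 1 − 0.606355 − 0.316359 = 0.077286
Ratio = 0.000520 / 0.077286 = 0.006729

0.0067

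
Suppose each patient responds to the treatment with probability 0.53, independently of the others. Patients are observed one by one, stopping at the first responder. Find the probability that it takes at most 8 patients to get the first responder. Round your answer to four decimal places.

Y = number of patients to the first success; geometric, p = 0.53.
P(Y ≤ 8) = 1 − (1−p)^8 = 1 − 0.002381 = 0.997619

0.9976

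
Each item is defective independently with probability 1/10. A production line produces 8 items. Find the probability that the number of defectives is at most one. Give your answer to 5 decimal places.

X ~ Binomial(8, 0.10); P(X ≤ 1) = Σ C(8,k) p^k (1−p)^(8−k) over k:
  k=0: C(8,0)·0.10^0·0.90^8 = 0.4304672
  k=1: C(8,1)·0.10^1·0.90^7 = 0.3826375
Total = 0.8131047

0.81310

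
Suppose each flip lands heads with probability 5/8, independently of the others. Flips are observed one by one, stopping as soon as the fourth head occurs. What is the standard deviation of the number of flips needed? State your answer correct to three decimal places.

1.960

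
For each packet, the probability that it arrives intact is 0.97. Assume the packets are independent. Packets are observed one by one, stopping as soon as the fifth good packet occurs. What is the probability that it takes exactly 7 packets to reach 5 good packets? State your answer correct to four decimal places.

Y = trial on which the fifth success occurs; negative binomial, r=5, p=0.97.
P(Y=7) = C(6,4) · p^5 · (1−p)^2
= 15 · 0.85873 · 0.0009 = 0.011593

0.0116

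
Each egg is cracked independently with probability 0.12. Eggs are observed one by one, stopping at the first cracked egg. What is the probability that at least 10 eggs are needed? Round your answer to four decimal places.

0.3165

Y = number of eggs to the first success; geometric, p = 0.12.
P(Y > 9) = P(first 9 all fail) = (1−p)^9 = 0.316478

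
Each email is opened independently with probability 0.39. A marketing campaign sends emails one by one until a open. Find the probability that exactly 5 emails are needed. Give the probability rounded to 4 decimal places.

Geometric (trials to first success), p = 0.39.
P(Y = 5) = (1−p)^4 · p = 0.13846 · 0.39 = 0.053999

0.0540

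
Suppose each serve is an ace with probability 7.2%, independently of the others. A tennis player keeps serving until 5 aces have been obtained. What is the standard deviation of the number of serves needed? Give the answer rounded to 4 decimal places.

Y = total serves until the fifth success; negative binomial with r=5, p=0.072.
SD(Y) = √[r(1−p)/p²] = √(895.061728) = 29.917582

29.9176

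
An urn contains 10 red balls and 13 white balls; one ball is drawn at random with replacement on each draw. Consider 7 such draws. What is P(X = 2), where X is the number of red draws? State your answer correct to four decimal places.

X ~ Binomial(n=7, p=0.434783).
P(X=2) = C(7,2) · p^2 · (1−p)^5
= 21 · 0.18904 · 0.057687 = 0.229003

0.2290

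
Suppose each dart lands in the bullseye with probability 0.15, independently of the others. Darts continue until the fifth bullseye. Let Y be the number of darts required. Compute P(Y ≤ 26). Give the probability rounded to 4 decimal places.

Finishing within 26 darts ⇔ at least 5 successes in the first 26. With X ~ Binomial(26, 0.15), P(Y ≤ 26) = 1 − P(X ≤ 4).
  k=0: C(26,0)·0.15^0·0.85^26 = 0.014618
  k=1: C(26,1)·0.15^1·0.85^25 = 0.067071
  k=2: C(26,2)·0.15^2·0.85^24 = 0.147952
  k=3: C(26,3)·0.15^3·0.85^23 = 0.208873
  k=4: C(26,4)·0.15^4·0.85^22 = 0.211945
1 − 0.650459 = 0.349541

0.3495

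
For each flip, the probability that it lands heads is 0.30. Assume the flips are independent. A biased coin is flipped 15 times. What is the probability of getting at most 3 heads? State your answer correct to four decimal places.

X ~ Binomial(15, 0.30); P(X ≤ 3) = Σ C(15,k) p^k (1−p)^(15−k) over k:
  k=0: C(15,0)·0.30^0·0.70^15 = 0.004748
  k=1: C(15,1)·0.30^1·0.70^14 = 0.030520
  k=2: C(15,2)·0.30^2·0.70^13 = 0.091560
  k=3: C(15,3)·0.30^3·0.70^12 = 0.170040
Total = 0.296868

0.2969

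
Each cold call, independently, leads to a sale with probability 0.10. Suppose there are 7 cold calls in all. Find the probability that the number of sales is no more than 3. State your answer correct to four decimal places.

X ~ Binomial(7, 0.10); P(X ≤ 3) = Σ C(7,k) p^k (1−p)^(7−k) over k:
  k=0: C(7,0)·0.10^0·0.90^7 = 0.478297
  k=1: C(7,1)·0.10^1·0.90^6 = 0.372009
  k=2: C(7,2)·0.10^2·0.90^5 = 0.124003
  k=3: C(7,3)·0.10^3·0.90^4 = 0.022964
Total = 0.997272

0.9973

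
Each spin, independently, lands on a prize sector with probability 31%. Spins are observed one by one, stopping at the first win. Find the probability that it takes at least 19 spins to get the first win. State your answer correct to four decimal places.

0.0013

Y = number of spins to the first success; geometric, p = 0.31.
P(Y > 18) = P(first 18 all fail) = (1−p)^18 = 0.001257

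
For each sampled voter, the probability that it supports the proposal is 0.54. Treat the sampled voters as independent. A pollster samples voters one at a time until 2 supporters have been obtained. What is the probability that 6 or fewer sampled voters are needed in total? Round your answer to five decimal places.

Finishing within 6 sampled voters ⇔ at least 2 successes in the first 6. With X ~ Binomial(6, 0.54), P(Y ≤ 6) = 1 − P(X ≤ 1).
  k=0: C(6,0)·0.54^0·0.46^6 = 0.0094743
  k=1: C(6,1)·0.54^1·0.46^5 = 0.0667320
1 − 0.0762063 = 0.9237937

0.92379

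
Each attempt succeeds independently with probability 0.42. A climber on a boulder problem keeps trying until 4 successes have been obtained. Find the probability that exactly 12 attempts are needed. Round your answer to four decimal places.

Y = trial on which the fourth success occurs; negative binomial, r=4, p=0.42.
P(Y=12) = C(11,3) · p^4 · (1−p)^8
= 165 · 0.031117 · 0.012806 = 0.065751

0.0658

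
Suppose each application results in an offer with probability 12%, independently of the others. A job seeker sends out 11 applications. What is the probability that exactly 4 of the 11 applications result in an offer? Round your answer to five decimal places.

0.02797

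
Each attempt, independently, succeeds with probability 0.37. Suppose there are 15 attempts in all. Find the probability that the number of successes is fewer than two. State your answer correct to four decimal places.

0.0096

X ~ Binomial(15, 0.37); P(X ≤ 1) = Σ C(15,k) p^k (1−p)^(15−k) over k:
  k=0: C(15,0)·0.37^0·0.63^15 = 0.000977
  k=1: C(15,1)·0.37^1·0.63^14 = 0.008611
Total = 0.009589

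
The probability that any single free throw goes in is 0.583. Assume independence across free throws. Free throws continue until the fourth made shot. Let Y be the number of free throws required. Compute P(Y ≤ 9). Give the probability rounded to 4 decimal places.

0.8805

Finishing within 9 free throws ⇔ at least 4 successes in the first 9. With X ~ Binomial(9, 0.583), P(Y ≤ 9) = 1 − P(X ≤ 3).
  k=0: C(9,0)·0.583^0·0.417^9 = 0.000381
  k=1: C(9,1)·0.583^1·0.417^8 = 0.004797
  k=2: C(9,2)·0.583^2·0.417^7 = 0.026828
  k=3: C(9,3)·0.583^3·0.417^6 = 0.087519
1 − 0.119526 = 0.880474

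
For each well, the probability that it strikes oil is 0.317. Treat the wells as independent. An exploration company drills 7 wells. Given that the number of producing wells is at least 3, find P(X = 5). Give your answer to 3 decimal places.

X ~ Binomial(7, 0.317). Want P(X=5 | X≥3) = P(X=5) / P(X≥3).
P(X=5) = C(7,5)·0.317^5·0.683^2 = 0.03136
P(X≥3) = 1 − 0.06933 − 0.22526 − 0.31365 = 0.39176
Ratio = 0.03136 / 0.39176 = 0.08005

0.080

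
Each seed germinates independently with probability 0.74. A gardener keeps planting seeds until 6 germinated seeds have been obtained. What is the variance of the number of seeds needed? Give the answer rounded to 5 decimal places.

2.84879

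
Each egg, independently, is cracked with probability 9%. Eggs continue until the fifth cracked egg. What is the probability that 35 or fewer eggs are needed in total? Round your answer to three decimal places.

Finishing within 35 eggs ⇔ at least 5 successes in the first 35. With X ~ Binomial(35, 0.09), P(Y ≤ 35) = 1 − P(X ≤ 4).
  k=0: C(35,0)·0.09^0·0.91^35 = 0.03685
  k=1: C(35,1)·0.09^1·0.91^34 = 0.12756
  k=2: C(35,2)·0.09^2·0.91^33 = 0.21447
  k=3: C(35,3)·0.09^3·0.91^32 = 0.23333
  k=4: C(35,4)·0.09^4·0.91^31 = 0.18461
1 − 0.79682 = 0.20318

0.203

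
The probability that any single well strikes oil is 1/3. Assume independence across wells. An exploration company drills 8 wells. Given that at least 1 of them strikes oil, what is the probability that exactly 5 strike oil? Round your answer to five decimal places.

0.07105

X ~ Binomial(8, 0.333333). Want P(X=5 | X≥1) = P(X=5) / P(X≥1).
P(X=5) = C(8,5)·0.333333^5·0.666667^3 = 0.0682823
P(X≥1) = 1 − 0.0390184 = 0.9609816
Ratio = 0.0682823 / 0.9609816 = 0.0710547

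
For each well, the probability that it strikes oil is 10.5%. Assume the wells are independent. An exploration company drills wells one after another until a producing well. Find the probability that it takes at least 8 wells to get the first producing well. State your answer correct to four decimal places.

Y = number of wells to the first success; geometric, p = 0.105.
P(Y > 7) = P(first 7 all fail) = (1−p)^7 = 0.460004

0.4600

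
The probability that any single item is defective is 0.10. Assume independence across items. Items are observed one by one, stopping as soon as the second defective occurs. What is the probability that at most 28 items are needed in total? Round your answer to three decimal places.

Finishing within 28 items ⇔ at least 2 successes in the first 28. With X ~ Binomial(28, 0.10), P(Y ≤ 28) = 1 − P(X ≤ 1).
  k=0: C(28,0)·0.10^0·0.90^28 = 0.05233
  k=1: C(28,1)·0.10^1·0.90^27 = 0.16282
1 − 0.21515 = 0.78485

0.785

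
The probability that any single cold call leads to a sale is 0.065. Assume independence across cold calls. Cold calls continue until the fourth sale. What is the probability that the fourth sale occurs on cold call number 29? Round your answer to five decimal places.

0.01090

Y = trial on which the fourth success occurs; negative binomial, r=4, p=0.065.
P(Y=29) = C(28,3) · p^4 · (1−p)^25
= 3276 · 1.7851e-05 · 0.18633 = 0.0108965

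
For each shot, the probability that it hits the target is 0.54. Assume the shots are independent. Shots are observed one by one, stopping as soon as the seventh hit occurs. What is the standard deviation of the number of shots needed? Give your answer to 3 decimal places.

Y = total shots until the seventh success; negative binomial with r=7, p=0.54.
SD(Y) = √[r(1−p)/p²] = √(11.04252) = 3.32303

3.323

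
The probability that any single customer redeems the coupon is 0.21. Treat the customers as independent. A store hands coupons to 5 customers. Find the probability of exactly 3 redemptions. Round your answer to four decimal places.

X ~ Binomial(n=5, p=0.21).
P(X=3) = C(5,3) · p^3 · (1−p)^2
= 10 · 0.009261 · 0.6241 = 0.057798

0.0578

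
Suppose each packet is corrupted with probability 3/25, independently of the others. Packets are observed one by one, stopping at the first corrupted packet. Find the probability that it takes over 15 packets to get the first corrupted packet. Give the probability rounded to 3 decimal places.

0.147

Y = number of packets to the first success; geometric, p = 0.12.
P(Y > 15) = P(first 15 all fail) = (1−p)^15 = 0.14697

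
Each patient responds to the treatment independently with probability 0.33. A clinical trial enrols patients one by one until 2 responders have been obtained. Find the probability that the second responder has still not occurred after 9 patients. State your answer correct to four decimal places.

Needing more than 9 patients ⇔ fewer than 2 successes in the first 9. With X ~ Binomial(9, 0.33), P(Y > 9) = P(X ≤ 1).
  k=0: C(9,0)·0.33^0·0.67^9 = 0.027207
  k=1: C(9,1)·0.33^1·0.67^8 = 0.120602
P(X ≤ 1) = 0.147809

0.1478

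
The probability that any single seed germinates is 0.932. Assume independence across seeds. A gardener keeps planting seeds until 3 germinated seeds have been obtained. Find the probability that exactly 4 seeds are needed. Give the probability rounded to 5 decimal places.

0.16515

Y = trial on which the third success occurs; negative binomial, r=3, p=0.932.
P(Y=4) = C(3,2) · p^3 · (1−p)^1
= 3 · 0.80956 · 0.068 = 0.1651497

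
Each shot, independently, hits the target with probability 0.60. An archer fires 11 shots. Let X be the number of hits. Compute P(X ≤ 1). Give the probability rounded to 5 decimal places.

0.00073

X ~ Binomial(11, 0.60); P(X ≤ 1) = Σ C(11,k) p^k (1−p)^(11−k) over k:
  k=0: C(11,0)·0.60^0·0.40^11 = 0.0000419
  k=1: C(11,1)·0.60^1·0.40^10 = 0.0006921
Total = 0.0007340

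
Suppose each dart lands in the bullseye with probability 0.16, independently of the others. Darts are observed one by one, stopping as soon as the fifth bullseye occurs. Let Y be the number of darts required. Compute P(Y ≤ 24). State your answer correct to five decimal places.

Finishing within 24 darts ⇔ at least 5 successes in the first 24. With X ~ Binomial(24, 0.16), P(Y ≤ 24) = 1 − P(X ≤ 4).
  k=0: C(24,0)·0.16^0·0.84^24 = 0.0152301
  k=1: C(24,1)·0.16^1·0.84^23 = 0.0696233
  k=2: C(24,2)·0.16^2·0.84^22 = 0.1525083
  k=3: C(24,3)·0.16^3·0.84^21 = 0.2130274
  k=4: C(24,4)·0.16^4·0.84^20 = 0.2130274
1 − 0.6634165 = 0.3365835

0.33658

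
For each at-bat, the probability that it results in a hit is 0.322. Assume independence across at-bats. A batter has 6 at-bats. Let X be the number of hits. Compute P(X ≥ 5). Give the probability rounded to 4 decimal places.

X ~ Binomial(6, 0.322); P(X ≥ 5) = Σ C(6,k) p^k (1−p)^(6−k) over k:
  k=5: C(6,5)·0.322^5·0.678^1 = 0.014082
  k=6: C(6,6)·0.322^6·0.678^0 = 0.001115
Total = 0.015197

0.0152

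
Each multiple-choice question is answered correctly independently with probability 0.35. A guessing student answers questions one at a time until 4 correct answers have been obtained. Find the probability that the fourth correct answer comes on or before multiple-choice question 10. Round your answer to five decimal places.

0.48617

Finishing within 10 multiple-choice questions ⇔ at least 4 successes in the first 10. With X ~ Binomial(10, 0.35), P(Y ≤ 10) = 1 − P(X ≤ 3).
  k=0: C(10,0)·0.35^0·0.65^10 = 0.0134627
  k=1: C(10,1)·0.35^1·0.65^9 = 0.0724917
  k=2: C(10,2)·0.35^2·0.65^8 = 0.1756530
  k=3: C(10,3)·0.35^3·0.65^7 = 0.2522196
1 − 0.5138270 = 0.4861730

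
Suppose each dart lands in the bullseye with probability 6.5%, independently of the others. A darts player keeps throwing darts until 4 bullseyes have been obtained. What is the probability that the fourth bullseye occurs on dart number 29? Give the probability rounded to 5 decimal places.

Y = trial on which the fourth success occurs; negative binomial, r=4, p=0.065.
P(Y=29) = C(28,3) · p^4 · (1−p)^25
= 3276 · 1.7851e-05 · 0.18633 = 0.0108965

0.01090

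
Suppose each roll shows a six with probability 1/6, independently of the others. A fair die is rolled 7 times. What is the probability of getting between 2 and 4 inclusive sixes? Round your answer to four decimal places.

X ~ Binomial(7, 0.166667); P(2 ≤ X ≤ 4) = Σ C(7,k) p^k (1−p)^(7−k) over k:
  k=2: C(7,2)·0.166667^2·0.833333^5 = 0.234429
  k=3: C(7,3)·0.166667^3·0.833333^4 = 0.078143
  k=4: C(7,4)·0.166667^4·0.833333^3 = 0.015629
Total = 0.328200

0.3282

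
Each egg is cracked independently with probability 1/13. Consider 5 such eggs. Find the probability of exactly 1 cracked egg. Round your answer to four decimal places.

0.2792

X ~ Binomial(n=5, p=0.076923).
P(X=1) = C(5,1) · p^1 · (1−p)^4
= 5 · 0.076923 · 0.72602 = 0.279240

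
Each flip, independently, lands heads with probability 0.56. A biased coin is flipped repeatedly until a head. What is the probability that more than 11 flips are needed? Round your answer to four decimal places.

0.0001

Y = number of flips to the first success; geometric, p = 0.56.
P(Y > 11) = P(first 11 all fail) = (1−p)^11 = 0.000120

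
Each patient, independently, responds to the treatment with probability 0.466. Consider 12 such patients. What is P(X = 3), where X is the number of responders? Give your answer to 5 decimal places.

0.07861

X ~ Binomial(n=12, p=0.466).
P(X=3) = C(12,3) · p^3 · (1−p)^9
= 220 · 0.10119 · 0.0035308 = 0.0786053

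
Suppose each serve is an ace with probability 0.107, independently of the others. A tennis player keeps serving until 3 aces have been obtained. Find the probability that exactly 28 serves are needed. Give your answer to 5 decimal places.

Y = trial on which the third success occurs; negative binomial, r=3, p=0.107.
P(Y=28) = C(27,2) · p^3 · (1−p)^25
= 351 · 0.001225 · 0.059059 = 0.0253948

0.02539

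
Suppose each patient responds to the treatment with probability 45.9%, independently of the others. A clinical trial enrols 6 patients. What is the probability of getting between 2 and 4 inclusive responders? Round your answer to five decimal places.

X ~ Binomial(6, 0.459); P(2 ≤ X ≤ 4) = Σ C(6,k) p^k (1−p)^(6−k) over k:
  k=2: C(6,2)·0.459^2·0.541^4 = 0.2707109
  k=3: C(6,3)·0.459^3·0.541^3 = 0.3062385
  k=4: C(6,4)·0.459^4·0.541^2 = 0.1948662
Total = 0.7718156

0.77182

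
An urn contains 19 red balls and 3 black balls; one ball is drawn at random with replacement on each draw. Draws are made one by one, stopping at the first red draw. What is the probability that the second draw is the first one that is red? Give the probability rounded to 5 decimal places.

0.11777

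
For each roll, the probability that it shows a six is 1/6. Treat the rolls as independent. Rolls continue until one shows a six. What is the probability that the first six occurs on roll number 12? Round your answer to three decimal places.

0.022

Geometric (trials to first success), p = 0.166667.
P(Y = 12) = (1−p)^11 · p = 0.13459 · 0.166667 = 0.02243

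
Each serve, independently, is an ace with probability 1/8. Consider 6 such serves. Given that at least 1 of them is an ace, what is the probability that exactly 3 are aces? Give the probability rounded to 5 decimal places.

X ~ Binomial(6, 0.125). Want P(X=3 | X≥1) = P(X=3) / P(X≥1).
P(X=3) = C(6,3)·0.125^3·0.875^3 = 0.0261688
P(X≥1) = 1 − 0.4487953 = 0.5512047
Ratio = 0.0261688 / 0.5512047 = 0.0474757

0.04748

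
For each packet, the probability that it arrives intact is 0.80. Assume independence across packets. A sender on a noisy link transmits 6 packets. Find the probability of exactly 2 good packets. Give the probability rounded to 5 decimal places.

0.01536

X ~ Binomial(n=6, p=0.80).
P(X=2) = C(6,2) · p^2 · (1−p)^4
= 15 · 0.64 · 0.0016 = 0.0153600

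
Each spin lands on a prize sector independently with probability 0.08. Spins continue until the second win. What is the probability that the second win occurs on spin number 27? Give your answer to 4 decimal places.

0.0207

Y = trial on which the second success occurs; negative binomial, r=2, p=0.08.
P(Y=27) = C(26,1) · p^2 · (1−p)^25
= 26 · 0.0064 · 0.12436 = 0.020694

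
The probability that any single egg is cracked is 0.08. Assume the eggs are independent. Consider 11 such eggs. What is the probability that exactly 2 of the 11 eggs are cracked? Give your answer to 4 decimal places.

0.1662

X ~ Binomial(n=11, p=0.08).
P(X=2) = C(11,2) · p^2 · (1−p)^9
= 55 · 0.0064 · 0.47216 = 0.166201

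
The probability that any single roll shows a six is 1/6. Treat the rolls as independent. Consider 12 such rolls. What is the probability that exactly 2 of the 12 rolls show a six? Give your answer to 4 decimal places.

X ~ Binomial(n=12, p=0.166667).
P(X=2) = C(12,2) · p^2 · (1−p)^10
= 66 · 0.027778 · 0.16151 = 0.296094

0.2961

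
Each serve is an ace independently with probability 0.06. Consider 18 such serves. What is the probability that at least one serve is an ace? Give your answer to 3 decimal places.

P(at least one) = 1 − P(none) = 1 − (1 − 0.06)^18
= 1 − 0.32832 = 0.67168

0.672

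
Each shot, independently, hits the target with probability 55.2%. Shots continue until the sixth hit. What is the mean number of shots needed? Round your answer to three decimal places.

10.870

Y = total shots until the sixth success; negative binomial with r=6, p=0.552.
E[Y] = r / p = 6 / 0.552 = 10.86957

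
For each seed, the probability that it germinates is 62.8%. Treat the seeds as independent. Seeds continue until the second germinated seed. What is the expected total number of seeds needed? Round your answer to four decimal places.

Y = total seeds until the second success; negative binomial with r=2, p=0.628.
E[Y] = r / p = 2 / 0.628 = 3.184713

3.1847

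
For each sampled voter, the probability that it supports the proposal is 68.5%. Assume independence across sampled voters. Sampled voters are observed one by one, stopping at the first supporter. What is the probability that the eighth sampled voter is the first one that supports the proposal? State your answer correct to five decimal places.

Geometric (trials to first success), p = 0.685.
P(Y = 8) = (1−p)^7 · p = 0.00030773 · 0.685 = 0.0002108

0.00021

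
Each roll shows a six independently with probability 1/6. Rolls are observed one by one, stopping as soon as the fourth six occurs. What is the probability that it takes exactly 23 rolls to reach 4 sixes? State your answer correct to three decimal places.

0.037

Y = trial on which the fourth success occurs; negative binomial, r=4, p=0.166667.
P(Y=23) = C(22,3) · p^4 · (1−p)^19
= 1540 · 0.0007716 · 0.031301 = 0.03719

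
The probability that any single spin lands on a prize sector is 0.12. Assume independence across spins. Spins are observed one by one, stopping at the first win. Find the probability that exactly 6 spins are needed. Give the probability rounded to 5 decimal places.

0.06333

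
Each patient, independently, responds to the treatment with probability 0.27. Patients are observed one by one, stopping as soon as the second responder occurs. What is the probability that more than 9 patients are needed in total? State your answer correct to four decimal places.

0.2548

Needing more than 9 patients ⇔ fewer than 2 successes in the first 9. With X ~ Binomial(9, 0.27), P(Y > 9) = P(X ≤ 1).
  k=0: C(9,0)·0.27^0·0.73^9 = 0.058872
  k=1: C(9,1)·0.27^1·0.73^8 = 0.195970
P(X ≤ 1) = 0.254841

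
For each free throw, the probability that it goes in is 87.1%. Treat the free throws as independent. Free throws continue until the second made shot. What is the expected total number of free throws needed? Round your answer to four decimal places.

2.2962

Y = total free throws until the second success; negative binomial with r=2, p=0.871.
E[Y] = r / p = 2 / 0.871 = 2.296211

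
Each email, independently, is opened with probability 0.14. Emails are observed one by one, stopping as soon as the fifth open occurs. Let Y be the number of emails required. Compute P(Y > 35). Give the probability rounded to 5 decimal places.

0.44599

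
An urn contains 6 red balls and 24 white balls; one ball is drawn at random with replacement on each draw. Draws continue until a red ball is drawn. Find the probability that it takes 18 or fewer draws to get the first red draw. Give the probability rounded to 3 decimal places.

0.982

Y = number of draws to the first success; geometric, p = 0.20.
P(Y ≤ 18) = 1 − (1−p)^18 = 1 − 0.01801 = 0.98199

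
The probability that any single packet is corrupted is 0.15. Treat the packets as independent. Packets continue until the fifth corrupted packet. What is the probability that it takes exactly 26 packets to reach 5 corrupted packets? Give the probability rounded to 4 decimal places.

Y = trial on which the fifth success occurs; negative binomial, r=5, p=0.15.
P(Y=26) = C(25,4) · p^5 · (1−p)^21
= 12650 · 7.5937e-05 · 0.032946 = 0.031648

0.0316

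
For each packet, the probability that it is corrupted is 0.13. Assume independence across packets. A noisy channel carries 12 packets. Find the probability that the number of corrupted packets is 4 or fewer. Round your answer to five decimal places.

0.98670

X ~ Binomial(12, 0.13); P(X ≤ 4) = Σ C(12,k) p^k (1−p)^(12−k) over k:
  k=0: C(12,0)·0.13^0·0.87^12 = 0.1880317
  k=1: C(12,1)·0.13^1·0.87^11 = 0.3371603
  k=2: C(12,2)·0.13^2·0.87^10 = 0.2770915
  k=3: C(12,3)·0.13^3·0.87^9 = 0.1380149
  k=4: C(12,4)·0.13^4·0.87^8 = 0.0464016
Total = 0.9866999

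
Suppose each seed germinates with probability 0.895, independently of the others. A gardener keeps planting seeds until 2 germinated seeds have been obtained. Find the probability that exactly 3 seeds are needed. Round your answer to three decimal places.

0.168

Y = trial on which the second success occurs; negative binomial, r=2, p=0.895.
P(Y=3) = C(2,1) · p^2 · (1−p)^1
= 2 · 0.80102 · 0.105 = 0.16822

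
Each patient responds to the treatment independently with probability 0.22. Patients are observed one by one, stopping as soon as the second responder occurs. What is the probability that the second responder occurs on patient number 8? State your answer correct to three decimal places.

Y = trial on which the second success occurs; negative binomial, r=2, p=0.22.
P(Y=8) = C(7,1) · p^2 · (1−p)^6
= 7 · 0.0484 · 0.2252 = 0.07630

0.076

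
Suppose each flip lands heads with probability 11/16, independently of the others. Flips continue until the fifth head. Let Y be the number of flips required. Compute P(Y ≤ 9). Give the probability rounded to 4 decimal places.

Finishing within 9 flips ⇔ at least 5 successes in the first 9. With X ~ Binomial(9, 0.6875), P(Y ≤ 9) = 1 − P(X ≤ 4).
  k=0: C(9,0)·0.6875^0·0.3125^9 = 0.000028
  k=1: C(9,1)·0.6875^1·0.3125^8 = 0.000563
  k=2: C(9,2)·0.6875^2·0.3125^7 = 0.004952
  k=3: C(9,3)·0.6875^3·0.3125^6 = 0.025421
  k=4: C(9,4)·0.6875^4·0.3125^5 = 0.083890
1 − 0.114855 = 0.885145

0.8851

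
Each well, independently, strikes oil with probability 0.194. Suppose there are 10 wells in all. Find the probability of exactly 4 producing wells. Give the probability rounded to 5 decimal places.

0.08155

X ~ Binomial(n=10, p=0.194).
P(X=4) = C(10,4) · p^4 · (1−p)^6
= 210 · 0.0014165 · 0.27416 = 0.0815523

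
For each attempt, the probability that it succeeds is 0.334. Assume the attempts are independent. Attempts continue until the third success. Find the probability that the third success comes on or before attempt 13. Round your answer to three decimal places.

Finishing within 13 attempts ⇔ at least 3 successes in the first 13. With X ~ Binomial(13, 0.334), P(Y ≤ 13) = 1 − P(X ≤ 2).
  k=0: C(13,0)·0.334^0·0.666^13 = 0.00507
  k=1: C(13,1)·0.334^1·0.666^12 = 0.03307
  k=2: C(13,2)·0.334^2·0.666^11 = 0.09950
1 − 0.13763 = 0.86237

0.862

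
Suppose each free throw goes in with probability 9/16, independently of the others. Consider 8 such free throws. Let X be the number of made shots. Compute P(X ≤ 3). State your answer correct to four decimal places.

0.2370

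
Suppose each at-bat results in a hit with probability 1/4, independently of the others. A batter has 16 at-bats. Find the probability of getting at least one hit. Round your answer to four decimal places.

P(at least one) = 1 − P(none) = 1 − (1 − 0.25)^16
= 1 − 0.010023 = 0.989977

0.9900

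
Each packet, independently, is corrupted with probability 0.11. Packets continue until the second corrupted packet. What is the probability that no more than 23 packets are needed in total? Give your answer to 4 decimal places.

Finishing within 23 packets ⇔ at least 2 successes in the first 23. With X ~ Binomial(23, 0.11), P(Y ≤ 23) = 1 − P(X ≤ 1).
  k=0: C(23,0)·0.11^0·0.89^23 = 0.068544
  k=1: C(23,1)·0.11^1·0.89^22 = 0.194850
1 − 0.263394 = 0.736606

0.7366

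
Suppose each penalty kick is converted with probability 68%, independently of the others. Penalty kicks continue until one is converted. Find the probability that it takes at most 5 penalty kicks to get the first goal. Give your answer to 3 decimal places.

0.997

Y = number of penalty kicks to the first success; geometric, p = 0.68.
P(Y ≤ 5) = 1 − (1−p)^5 = 1 − 0.00336 = 0.99664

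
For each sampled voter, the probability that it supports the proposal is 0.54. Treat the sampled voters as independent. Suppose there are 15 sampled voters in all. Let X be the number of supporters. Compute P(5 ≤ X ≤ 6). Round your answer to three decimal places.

0.173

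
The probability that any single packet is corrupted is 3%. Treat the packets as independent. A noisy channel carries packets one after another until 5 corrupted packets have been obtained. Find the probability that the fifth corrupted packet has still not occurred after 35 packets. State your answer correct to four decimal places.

0.9963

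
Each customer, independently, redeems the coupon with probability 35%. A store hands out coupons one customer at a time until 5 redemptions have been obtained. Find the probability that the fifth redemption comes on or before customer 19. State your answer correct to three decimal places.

0.850

Finishing within 19 customers ⇔ at least 5 successes in the first 19. With X ~ Binomial(19, 0.35), P(Y ≤ 19) = 1 − P(X ≤ 4).
  k=0: C(19,0)·0.35^0·0.65^19 = 0.00028
  k=1: C(19,1)·0.35^1·0.65^18 = 0.00285
  k=2: C(19,2)·0.35^2·0.65^17 = 0.01382
  k=3: C(19,3)·0.35^3·0.65^16 = 0.04218
  k=4: C(19,4)·0.35^4·0.65^15 = 0.09086
1 − 0.15000 = 0.85000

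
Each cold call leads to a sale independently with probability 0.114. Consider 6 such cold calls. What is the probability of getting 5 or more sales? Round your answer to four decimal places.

0.0001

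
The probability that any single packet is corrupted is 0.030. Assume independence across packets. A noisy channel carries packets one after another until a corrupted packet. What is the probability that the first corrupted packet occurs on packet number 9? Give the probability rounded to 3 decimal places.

Geometric (trials to first success), p = 0.03.
P(Y = 9) = (1−p)^8 · p = 0.78374 · 0.03 = 0.02351

0.024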